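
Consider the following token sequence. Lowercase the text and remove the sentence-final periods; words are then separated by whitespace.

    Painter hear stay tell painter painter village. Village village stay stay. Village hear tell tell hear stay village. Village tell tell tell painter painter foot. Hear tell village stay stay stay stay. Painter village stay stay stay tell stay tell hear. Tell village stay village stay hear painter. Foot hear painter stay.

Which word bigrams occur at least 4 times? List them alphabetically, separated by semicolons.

stay stay; village stay

Bigram counts meeting the condition (at least 4 times):
  stay stay: 6
  village stay: 5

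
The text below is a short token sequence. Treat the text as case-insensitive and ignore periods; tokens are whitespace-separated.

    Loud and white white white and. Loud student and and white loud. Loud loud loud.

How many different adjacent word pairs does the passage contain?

15 tokens → 14 bigram windows in total.
Repeated bigrams (each contributes count−1 duplicates):
  loud loud: 3
  and white: 2
  white white: 2
4 duplicate windows → 14 − 4 = 10 distinct.

10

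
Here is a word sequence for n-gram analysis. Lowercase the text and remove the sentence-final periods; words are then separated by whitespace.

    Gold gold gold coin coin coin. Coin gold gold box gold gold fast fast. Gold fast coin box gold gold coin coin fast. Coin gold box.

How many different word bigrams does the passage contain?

26 tokens → 25 bigram windows in total.
Repeated bigrams (each contributes count−1 duplicates):
  gold gold: 5
  coin coin: 4
  box gold: 2
  coin gold: 2
  fast coin: 2
  gold box: 2
  gold coin: 2
  gold fast: 2
13 duplicate windows → 25 − 13 = 12 distinct.

12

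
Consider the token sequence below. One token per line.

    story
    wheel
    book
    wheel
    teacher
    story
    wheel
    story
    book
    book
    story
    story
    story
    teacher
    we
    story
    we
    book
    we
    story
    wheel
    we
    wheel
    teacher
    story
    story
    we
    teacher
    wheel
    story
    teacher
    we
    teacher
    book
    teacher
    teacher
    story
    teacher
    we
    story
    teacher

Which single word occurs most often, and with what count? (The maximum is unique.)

Unigram frequencies (highest first):
  story: 13
  teacher: 10
  we: 7
  wheel: 6
  book: 5

"story", 13 times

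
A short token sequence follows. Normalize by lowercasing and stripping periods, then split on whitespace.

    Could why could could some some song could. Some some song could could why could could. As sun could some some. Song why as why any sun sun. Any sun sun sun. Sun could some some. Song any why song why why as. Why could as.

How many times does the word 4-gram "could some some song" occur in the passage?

Scanning the 43 overlapping 4-gram windows for "could some some song":
  position 4–7: could some some song
  position 8–11: could some some song
  position 19–22: could some some song
  position 34–37: could some some song

4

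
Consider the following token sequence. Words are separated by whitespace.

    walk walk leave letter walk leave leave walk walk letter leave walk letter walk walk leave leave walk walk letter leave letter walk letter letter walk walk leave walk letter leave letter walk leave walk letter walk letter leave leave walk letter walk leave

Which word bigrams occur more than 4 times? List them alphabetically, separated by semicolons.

leave walk; letter walk; walk leave; walk letter; walk walk

Bigram counts meeting the condition (more than 4 times):
  leave walk: 6
  letter walk: 7
  walk leave: 6
  walk letter: 8
  walk walk: 5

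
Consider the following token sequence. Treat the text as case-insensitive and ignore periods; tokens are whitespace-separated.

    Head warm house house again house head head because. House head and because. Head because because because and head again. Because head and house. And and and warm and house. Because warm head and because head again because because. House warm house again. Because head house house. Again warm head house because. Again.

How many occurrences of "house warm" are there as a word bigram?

1

Scanning the 52 overlapping bigram windows for "house warm":
  position 40–41: house warm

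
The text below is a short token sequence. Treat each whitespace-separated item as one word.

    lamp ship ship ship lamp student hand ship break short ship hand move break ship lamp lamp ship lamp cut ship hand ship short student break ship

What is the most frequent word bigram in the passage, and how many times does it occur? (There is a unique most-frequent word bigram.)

Bigram frequencies (highest first):
  ship lamp: 3
  lamp ship: 2
  ship ship: 2
  hand ship: 2
  ship hand: 2
  break ship: 2
  … (13 more, each ≤ 1)

"ship lamp", 3 times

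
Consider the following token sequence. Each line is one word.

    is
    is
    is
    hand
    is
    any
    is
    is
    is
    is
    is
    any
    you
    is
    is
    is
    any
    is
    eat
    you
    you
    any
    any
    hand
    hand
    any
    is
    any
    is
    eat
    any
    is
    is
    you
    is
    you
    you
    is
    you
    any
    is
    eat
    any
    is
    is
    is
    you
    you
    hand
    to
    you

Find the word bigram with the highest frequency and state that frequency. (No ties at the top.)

Bigram frequencies (highest first):
  is is: 11
  any is: 7
  is any: 4
  is you: 4
  you is: 3
  is eat: 3
  … (14 more, each ≤ 3)

"is is", 11 times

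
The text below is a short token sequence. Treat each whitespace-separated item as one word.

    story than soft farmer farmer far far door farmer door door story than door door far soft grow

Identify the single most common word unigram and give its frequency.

Unigram frequencies (highest first):
  door: 5
  farmer: 3
  far: 3
  story: 2
  than: 2
  soft: 2
  … (1 more, each ≤ 1)

"door", 5 times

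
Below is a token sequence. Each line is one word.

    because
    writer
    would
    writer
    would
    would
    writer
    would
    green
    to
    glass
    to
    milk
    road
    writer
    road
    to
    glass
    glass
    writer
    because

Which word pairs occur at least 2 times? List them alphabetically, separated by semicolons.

to glass; would writer; writer would

Bigram counts meeting the condition (at least 2 times):
  to glass: 2
  would writer: 2
  writer would: 3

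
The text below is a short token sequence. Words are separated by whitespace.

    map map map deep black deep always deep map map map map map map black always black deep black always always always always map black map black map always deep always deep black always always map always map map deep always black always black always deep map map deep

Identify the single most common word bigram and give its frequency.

"map map", 9 times

Bigram frequencies (highest first):
  map map: 9
  black always: 5
  always deep: 4
  always always: 4
  map deep: 3
  deep black: 3
  … (8 more, each ≤ 3)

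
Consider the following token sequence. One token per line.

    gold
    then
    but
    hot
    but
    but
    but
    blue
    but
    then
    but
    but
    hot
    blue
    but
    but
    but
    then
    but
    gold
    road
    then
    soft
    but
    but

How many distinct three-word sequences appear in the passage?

21

25 tokens → 23 trigram windows in total.
Repeated trigrams (each contributes count−1 duplicates):
  but but but: 2
  but then but: 2
2 duplicate windows → 23 − 2 = 21 distinct.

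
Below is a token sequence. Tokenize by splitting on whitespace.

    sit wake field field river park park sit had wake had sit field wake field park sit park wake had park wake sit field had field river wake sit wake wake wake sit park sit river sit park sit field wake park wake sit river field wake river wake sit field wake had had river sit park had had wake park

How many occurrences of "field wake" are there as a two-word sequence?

4

Scanning the 60 overlapping bigram windows for "field wake":
  position 13–14: field wake
  position 40–41: field wake
  position 46–47: field wake
  position 51–52: field wake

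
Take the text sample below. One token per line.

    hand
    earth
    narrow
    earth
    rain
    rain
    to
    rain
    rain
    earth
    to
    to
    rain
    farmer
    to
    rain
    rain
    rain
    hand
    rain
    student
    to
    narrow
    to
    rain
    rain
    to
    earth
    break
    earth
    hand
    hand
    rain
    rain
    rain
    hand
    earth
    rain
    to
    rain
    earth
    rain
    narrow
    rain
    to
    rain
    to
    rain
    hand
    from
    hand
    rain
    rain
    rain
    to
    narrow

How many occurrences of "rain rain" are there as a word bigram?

9

Scanning the 55 overlapping bigram windows for "rain rain":
  position 5–6: rain rain
  position 8–9: rain rain
  position 16–17: rain rain
  position 17–18: rain rain
  position 25–26: rain rain
  position 33–34: rain rain
  position 34–35: rain rain
  position 52–53: rain rain
  position 53–54: rain rain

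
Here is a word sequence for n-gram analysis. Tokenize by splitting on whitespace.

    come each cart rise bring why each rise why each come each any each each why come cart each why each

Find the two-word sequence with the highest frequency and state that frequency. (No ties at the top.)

"why each", 3 times

Bigram frequencies (highest first):
  why each: 3
  come each: 2
  each why: 2
  each cart: 1
  cart rise: 1
  rise bring: 1
  … (10 more, each ≤ 1)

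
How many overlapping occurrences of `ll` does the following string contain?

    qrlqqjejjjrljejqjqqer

0

Sliding a length-2 window over the 21 characters (20 positions):
  (no match at any position)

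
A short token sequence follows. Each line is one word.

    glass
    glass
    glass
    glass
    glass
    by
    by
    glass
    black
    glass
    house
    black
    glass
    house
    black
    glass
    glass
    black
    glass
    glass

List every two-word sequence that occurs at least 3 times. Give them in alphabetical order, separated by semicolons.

Bigram counts meeting the condition (at least 3 times):
  black glass: 4
  glass glass: 6

black glass; glass glass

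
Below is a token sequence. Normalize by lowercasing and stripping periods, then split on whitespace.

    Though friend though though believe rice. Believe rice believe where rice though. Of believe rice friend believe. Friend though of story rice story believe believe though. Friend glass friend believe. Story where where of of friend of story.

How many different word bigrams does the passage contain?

29

38 tokens → 37 bigram windows in total.
Repeated bigrams (each contributes count−1 duplicates):
  believe rice: 3
  friend believe: 2
  friend though: 2
  of story: 2
  rice believe: 2
  though friend: 2
  though of: 2
8 duplicate windows → 37 − 8 = 29 distinct.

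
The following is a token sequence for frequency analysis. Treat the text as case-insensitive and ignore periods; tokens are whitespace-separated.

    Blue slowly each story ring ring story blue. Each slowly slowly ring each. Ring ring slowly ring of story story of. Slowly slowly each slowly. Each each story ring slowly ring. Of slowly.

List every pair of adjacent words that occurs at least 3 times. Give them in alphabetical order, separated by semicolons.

Bigram counts meeting the condition (at least 3 times):
  slowly each: 3
  slowly ring: 3

slowly each; slowly ring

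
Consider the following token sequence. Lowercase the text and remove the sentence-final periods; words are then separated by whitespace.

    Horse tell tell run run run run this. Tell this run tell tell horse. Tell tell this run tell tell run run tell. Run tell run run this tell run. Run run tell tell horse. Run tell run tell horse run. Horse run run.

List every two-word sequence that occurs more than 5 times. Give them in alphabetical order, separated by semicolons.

Bigram counts meeting the condition (more than 5 times):
  run run: 8
  run tell: 7
  tell run: 6

run run; run tell; tell run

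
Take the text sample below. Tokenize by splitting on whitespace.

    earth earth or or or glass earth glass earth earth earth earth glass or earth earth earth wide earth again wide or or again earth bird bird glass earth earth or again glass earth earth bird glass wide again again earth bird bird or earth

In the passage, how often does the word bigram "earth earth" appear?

Scanning the 44 overlapping bigram windows for "earth earth":
  position 1–2: earth earth
  position 9–10: earth earth
  position 10–11: earth earth
  position 11–12: earth earth
  position 15–16: earth earth
  position 16–17: earth earth
  position 29–30: earth earth
  position 34–35: earth earth

8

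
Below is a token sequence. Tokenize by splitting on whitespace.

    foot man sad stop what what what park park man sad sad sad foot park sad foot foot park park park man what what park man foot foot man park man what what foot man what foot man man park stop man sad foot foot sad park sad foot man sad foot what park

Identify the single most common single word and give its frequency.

"foot", 12 times

Unigram frequencies (highest first):
  foot: 12
  man: 11
  park: 11
  sad: 9
  what: 9
  stop: 2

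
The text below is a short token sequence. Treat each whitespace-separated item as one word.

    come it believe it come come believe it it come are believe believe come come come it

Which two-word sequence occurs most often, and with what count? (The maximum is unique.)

Bigram frequencies (highest first):
  come come: 3
  come it: 2
  believe it: 2
  it come: 2
  it believe: 1
  come believe: 1
  … (5 more, each ≤ 1)

"come come", 3 times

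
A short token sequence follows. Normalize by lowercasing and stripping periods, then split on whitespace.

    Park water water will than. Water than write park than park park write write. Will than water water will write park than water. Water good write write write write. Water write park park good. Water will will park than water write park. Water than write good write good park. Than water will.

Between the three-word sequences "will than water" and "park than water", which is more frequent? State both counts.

"will than water": 2 occurrences
"park than water": 3 occurrences

"park than water" (3 vs 2)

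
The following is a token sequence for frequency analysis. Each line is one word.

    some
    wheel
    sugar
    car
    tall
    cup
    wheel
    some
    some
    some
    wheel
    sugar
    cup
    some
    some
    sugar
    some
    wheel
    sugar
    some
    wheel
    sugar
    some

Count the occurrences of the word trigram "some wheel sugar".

Scanning the 21 overlapping trigram windows for "some wheel sugar":
  position 1–3: some wheel sugar
  position 10–12: some wheel sugar
  position 17–19: some wheel sugar
  position 20–22: some wheel sugar

4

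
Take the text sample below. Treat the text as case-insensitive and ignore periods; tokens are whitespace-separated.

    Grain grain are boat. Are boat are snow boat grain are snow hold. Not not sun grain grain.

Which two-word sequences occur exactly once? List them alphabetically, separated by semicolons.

boat grain; hold not; not not; not sun; snow boat; snow hold; sun grain

Bigram counts meeting the condition (exactly once):
  boat grain: 1
  hold not: 1
  not not: 1
  not sun: 1
  snow boat: 1
  snow hold: 1
  sun grain: 1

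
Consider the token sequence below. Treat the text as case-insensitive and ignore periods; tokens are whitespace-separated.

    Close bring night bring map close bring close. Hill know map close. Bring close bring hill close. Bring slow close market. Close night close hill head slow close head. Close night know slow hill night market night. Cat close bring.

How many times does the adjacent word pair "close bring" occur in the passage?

Scanning the 39 overlapping bigram windows for "close bring":
  position 1–2: close bring
  position 6–7: close bring
  position 12–13: close bring
  position 14–15: close bring
  position 17–18: close bring
  position 39–40: close bring

6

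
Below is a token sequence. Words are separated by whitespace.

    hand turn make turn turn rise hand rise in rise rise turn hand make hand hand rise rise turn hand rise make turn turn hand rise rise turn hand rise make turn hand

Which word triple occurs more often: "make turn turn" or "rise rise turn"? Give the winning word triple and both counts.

"rise rise turn" (3 vs 2)

"make turn turn": 2 occurrences
"rise rise turn": 3 occurrences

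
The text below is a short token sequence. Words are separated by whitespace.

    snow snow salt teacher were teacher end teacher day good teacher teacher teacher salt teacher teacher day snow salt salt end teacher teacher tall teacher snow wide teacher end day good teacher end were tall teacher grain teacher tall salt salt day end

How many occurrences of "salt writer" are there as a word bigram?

Scanning the 42 overlapping bigram windows for "salt writer":
  (none found)

0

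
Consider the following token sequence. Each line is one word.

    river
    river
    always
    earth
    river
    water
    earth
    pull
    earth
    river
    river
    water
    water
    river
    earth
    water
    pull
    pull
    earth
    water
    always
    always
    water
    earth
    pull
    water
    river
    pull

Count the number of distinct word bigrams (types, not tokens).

28 tokens → 27 bigram windows in total.
Repeated bigrams (each contributes count−1 duplicates):
  earth pull: 2
  earth river: 2
  earth water: 2
  pull earth: 2
  river river: 2
  river water: 2
  water earth: 2
  water river: 2
8 duplicate windows → 27 − 8 = 19 distinct.

19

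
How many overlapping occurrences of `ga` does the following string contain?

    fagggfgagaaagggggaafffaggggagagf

Sliding a length-2 window over the 32 characters (31 positions):
  position 7–8: ga
  position 9–10: ga
  position 17–18: ga
  position 27–28: ga
  position 29–30: ga

5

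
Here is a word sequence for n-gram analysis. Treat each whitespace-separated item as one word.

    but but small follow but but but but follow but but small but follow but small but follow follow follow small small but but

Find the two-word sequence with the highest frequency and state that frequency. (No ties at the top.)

Bigram frequencies (highest first):
  but but: 6
  but small: 3
  follow but: 3
  but follow: 3
  small but: 3
  follow follow: 2
  … (3 more, each ≤ 1)

"but but", 6 times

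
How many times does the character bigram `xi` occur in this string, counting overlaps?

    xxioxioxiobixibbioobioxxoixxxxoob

4

Sliding a length-2 window over the 33 characters (32 positions):
  position 2–3: xi
  position 5–6: xi
  position 8–9: xi
  position 13–14: xi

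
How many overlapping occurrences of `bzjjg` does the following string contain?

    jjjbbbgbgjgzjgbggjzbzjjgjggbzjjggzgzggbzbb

Sliding a length-5 window over the 42 characters (38 positions):
  position 20–24: bzjjg
  position 28–32: bzjjg

2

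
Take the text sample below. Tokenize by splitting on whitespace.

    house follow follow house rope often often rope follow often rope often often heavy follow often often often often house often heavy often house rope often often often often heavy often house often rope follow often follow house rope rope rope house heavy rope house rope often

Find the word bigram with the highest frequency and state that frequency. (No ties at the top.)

Bigram frequencies (highest first):
  often often: 8
  house rope: 4
  rope often: 4
  often rope: 3
  follow often: 3
  often heavy: 3
  … (13 more, each ≤ 3)

"often often", 8 times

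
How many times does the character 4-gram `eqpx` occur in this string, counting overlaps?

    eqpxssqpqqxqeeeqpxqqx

2

Sliding a length-4 window over the 21 characters (18 positions):
  position 1–4: eqpx
  position 15–18: eqpx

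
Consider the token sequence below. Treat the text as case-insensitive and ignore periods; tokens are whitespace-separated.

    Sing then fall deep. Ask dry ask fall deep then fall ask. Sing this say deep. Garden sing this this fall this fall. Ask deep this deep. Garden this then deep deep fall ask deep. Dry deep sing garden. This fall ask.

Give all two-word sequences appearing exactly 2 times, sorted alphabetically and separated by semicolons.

ask deep; deep garden; fall deep; garden this; sing this; then fall

Bigram counts meeting the condition (exactly 2 times):
  ask deep: 2
  deep garden: 2
  fall deep: 2
  garden this: 2
  sing this: 2
  then fall: 2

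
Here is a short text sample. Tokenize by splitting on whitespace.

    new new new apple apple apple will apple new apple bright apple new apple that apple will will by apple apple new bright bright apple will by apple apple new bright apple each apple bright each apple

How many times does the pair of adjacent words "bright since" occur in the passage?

Scanning the 36 overlapping bigram windows for "bright since":
  (none found)

0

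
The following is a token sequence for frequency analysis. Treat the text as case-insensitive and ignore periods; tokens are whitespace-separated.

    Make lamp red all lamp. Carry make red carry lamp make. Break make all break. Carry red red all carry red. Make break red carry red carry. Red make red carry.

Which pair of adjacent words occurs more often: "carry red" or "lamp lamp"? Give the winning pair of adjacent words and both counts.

"carry red": 4 occurrences
"lamp lamp": 0 occurrences

"carry red" (4 vs 0)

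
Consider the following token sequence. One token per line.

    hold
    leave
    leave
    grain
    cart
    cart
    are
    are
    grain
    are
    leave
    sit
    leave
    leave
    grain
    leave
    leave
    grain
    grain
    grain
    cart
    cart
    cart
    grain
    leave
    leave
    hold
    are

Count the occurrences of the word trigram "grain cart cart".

2

Scanning the 26 overlapping trigram windows for "grain cart cart":
  position 4–6: grain cart cart
  position 20–22: grain cart cart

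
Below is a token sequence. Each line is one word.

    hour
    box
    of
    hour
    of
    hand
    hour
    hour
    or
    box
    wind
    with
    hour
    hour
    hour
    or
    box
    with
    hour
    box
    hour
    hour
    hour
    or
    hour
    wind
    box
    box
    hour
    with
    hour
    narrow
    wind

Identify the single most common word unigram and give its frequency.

Unigram frequencies (highest first):
  hour: 14
  box: 6
  or: 3
  wind: 3
  with: 3
  of: 2
  … (2 more, each ≤ 1)

"hour", 14 times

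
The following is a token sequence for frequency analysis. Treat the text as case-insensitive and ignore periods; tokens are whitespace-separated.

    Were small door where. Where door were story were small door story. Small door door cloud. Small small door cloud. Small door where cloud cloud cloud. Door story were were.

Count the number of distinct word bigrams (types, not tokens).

30 tokens → 29 bigram windows in total.
Repeated bigrams (each contributes count−1 duplicates):
  small door: 5
  cloud cloud: 2
  cloud small: 2
  door cloud: 2
  door story: 2
  door where: 2
  story were: 2
  were small: 2
11 duplicate windows → 29 − 11 = 18 distinct.

18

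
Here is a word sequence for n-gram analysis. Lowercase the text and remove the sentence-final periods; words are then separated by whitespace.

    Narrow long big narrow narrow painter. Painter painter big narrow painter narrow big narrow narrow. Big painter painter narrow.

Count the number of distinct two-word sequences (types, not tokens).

19 tokens → 18 bigram windows in total.
Repeated bigrams (each contributes count−1 duplicates):
  big narrow: 3
  painter painter: 3
  narrow big: 2
  narrow narrow: 2
  narrow painter: 2
  painter narrow: 2
8 duplicate windows → 18 − 8 = 10 distinct.

10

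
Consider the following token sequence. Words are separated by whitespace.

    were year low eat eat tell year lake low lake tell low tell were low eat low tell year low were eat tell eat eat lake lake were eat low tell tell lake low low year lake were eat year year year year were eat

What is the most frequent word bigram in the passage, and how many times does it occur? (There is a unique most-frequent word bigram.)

"were eat", 4 times

Bigram frequencies (highest first):
  were eat: 4
  low tell: 3
  year year: 3
  year low: 2
  low eat: 2
  eat eat: 2
  … (22 more, each ≤ 2)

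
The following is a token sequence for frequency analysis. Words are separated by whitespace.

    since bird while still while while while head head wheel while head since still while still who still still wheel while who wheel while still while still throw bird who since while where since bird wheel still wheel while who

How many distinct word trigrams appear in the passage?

40 tokens → 38 trigram windows in total.
Repeated trigrams (each contributes count−1 duplicates):
  still wheel while: 2
  still while still: 2
  wheel while who: 2
  while still while: 2
4 duplicate windows → 38 − 4 = 34 distinct.

34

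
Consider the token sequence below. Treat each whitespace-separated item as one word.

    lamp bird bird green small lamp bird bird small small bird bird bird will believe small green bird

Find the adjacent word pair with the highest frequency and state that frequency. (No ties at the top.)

"bird bird", 4 times

Bigram frequencies (highest first):
  bird bird: 4
  lamp bird: 2
  bird green: 1
  green small: 1
  small lamp: 1
  bird small: 1
  … (7 more, each ≤ 1)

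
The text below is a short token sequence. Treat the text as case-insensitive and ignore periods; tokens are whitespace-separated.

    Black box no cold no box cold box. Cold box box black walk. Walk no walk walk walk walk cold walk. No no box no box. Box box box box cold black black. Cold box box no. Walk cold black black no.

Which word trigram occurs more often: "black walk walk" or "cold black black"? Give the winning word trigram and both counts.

"cold black black" (2 vs 1)

"black walk walk": 1 occurrence
"cold black black": 2 occurrences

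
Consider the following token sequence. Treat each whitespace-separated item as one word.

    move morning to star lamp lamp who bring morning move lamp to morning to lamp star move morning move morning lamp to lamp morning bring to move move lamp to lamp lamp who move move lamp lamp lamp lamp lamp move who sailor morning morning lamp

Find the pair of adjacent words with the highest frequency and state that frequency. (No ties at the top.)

"lamp lamp", 6 times

Bigram frequencies (highest first):
  lamp lamp: 6
  move morning: 3
  move lamp: 3
  lamp to: 3
  to lamp: 3
  morning to: 2
  … (21 more, each ≤ 2)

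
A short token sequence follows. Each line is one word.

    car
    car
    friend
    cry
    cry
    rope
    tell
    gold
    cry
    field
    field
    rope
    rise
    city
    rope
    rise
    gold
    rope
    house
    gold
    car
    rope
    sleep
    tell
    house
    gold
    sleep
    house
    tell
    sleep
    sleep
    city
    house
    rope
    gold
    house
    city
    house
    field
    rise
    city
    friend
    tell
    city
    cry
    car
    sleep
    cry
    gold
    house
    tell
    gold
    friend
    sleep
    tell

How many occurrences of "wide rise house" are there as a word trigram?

0

Scanning the 53 overlapping trigram windows for "wide rise house":
  (none found)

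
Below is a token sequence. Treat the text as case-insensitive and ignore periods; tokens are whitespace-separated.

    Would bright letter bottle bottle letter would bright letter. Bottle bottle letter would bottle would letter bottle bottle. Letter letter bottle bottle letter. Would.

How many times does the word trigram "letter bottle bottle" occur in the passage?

4

Scanning the 22 overlapping trigram windows for "letter bottle bottle":
  position 3–5: letter bottle bottle
  position 9–11: letter bottle bottle
  position 16–18: letter bottle bottle
  position 20–22: letter bottle bottle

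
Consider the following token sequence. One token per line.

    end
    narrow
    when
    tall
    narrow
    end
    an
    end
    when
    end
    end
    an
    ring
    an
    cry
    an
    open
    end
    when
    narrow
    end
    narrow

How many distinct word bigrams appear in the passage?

22 tokens → 21 bigram windows in total.
Repeated bigrams (each contributes count−1 duplicates):
  end an: 2
  end narrow: 2
  end when: 2
  narrow end: 2
4 duplicate windows → 21 − 4 = 17 distinct.

17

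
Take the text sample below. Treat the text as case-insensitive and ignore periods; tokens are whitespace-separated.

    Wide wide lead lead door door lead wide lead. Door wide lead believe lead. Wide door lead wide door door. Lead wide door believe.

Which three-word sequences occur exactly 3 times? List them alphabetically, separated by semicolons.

Trigram counts meeting the condition (exactly 3 times):
  door lead wide: 3
  lead wide door: 3

door lead wide; lead wide door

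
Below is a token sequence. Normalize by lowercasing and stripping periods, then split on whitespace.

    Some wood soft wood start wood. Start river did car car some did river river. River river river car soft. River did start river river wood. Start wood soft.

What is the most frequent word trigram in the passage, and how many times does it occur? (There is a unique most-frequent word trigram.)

"river river river", 3 times

Trigram frequencies (highest first):
  river river river: 3
  wood start wood: 2
  some wood soft: 1
  wood soft wood: 1
  soft wood start: 1
  start wood start: 1
  … (18 more, each ≤ 1)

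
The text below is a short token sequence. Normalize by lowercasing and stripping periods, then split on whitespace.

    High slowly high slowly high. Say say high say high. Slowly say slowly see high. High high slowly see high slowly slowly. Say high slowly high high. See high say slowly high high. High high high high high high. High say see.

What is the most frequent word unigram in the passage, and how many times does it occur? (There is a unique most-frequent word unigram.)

Unigram frequencies (highest first):
  high: 22
  slowly: 9
  say: 7
  see: 4

"high", 22 times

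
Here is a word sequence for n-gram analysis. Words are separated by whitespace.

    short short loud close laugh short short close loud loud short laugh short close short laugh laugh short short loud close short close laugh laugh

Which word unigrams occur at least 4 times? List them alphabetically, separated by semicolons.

Unigram counts meeting the condition (at least 4 times):
  close: 5
  laugh: 6
  loud: 4
  short: 10

close; laugh; loud; short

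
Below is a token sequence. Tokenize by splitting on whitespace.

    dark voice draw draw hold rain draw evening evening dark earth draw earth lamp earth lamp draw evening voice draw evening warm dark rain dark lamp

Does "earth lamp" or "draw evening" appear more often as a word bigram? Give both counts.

"draw evening" (3 vs 2)

"earth lamp": 2 occurrences
"draw evening": 3 occurrences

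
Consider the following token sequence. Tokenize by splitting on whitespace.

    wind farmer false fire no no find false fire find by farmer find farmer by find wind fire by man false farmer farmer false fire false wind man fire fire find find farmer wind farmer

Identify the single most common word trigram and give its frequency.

"farmer false fire", 2 times

Trigram frequencies (highest first):
  farmer false fire: 2
  wind farmer false: 1
  false fire no: 1
  fire no no: 1
  no no find: 1
  no find false: 1
  … (26 more, each ≤ 1)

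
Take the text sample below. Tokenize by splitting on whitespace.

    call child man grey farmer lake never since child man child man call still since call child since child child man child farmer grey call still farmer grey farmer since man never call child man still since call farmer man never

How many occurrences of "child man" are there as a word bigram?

Scanning the 40 overlapping bigram windows for "child man":
  position 2–3: child man
  position 9–10: child man
  position 11–12: child man
  position 20–21: child man
  position 34–35: child man

5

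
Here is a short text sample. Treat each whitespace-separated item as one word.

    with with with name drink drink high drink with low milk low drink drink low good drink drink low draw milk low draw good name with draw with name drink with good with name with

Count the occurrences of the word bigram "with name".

3

Scanning the 34 overlapping bigram windows for "with name":
  position 3–4: with name
  position 28–29: with name
  position 33–34: with name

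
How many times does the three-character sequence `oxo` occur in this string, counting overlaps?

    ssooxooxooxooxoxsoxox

5

Sliding a length-3 window over the 21 characters (19 positions):
  position 4–6: oxo
  position 7–9: oxo
  position 10–12: oxo
  position 13–15: oxo
  position 18–20: oxo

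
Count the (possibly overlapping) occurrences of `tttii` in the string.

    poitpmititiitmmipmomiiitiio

0

Sliding a length-5 window over the 27 characters (23 positions):
  (no match at any position)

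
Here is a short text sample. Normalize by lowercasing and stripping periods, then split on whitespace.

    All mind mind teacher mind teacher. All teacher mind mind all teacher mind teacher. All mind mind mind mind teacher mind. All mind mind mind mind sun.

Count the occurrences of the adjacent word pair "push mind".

0

Scanning the 26 overlapping bigram windows for "push mind":
  (none found)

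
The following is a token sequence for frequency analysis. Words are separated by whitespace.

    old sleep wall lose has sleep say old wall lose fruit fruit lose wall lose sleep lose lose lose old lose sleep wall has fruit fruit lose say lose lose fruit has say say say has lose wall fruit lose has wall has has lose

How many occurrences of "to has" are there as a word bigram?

Scanning the 44 overlapping bigram windows for "to has":
  (none found)

0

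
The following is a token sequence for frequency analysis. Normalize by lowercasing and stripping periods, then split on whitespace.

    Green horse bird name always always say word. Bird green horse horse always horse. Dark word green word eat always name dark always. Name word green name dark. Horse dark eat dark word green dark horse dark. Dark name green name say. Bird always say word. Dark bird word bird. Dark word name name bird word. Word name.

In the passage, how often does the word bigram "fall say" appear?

Scanning the 57 overlapping bigram windows for "fall say":
  (none found)

0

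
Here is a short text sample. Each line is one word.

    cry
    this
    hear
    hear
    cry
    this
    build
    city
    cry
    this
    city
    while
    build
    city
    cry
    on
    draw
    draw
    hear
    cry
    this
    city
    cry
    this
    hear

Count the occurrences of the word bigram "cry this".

Scanning the 24 overlapping bigram windows for "cry this":
  position 1–2: cry this
  position 5–6: cry this
  position 9–10: cry this
  position 20–21: cry this
  position 23–24: cry this

5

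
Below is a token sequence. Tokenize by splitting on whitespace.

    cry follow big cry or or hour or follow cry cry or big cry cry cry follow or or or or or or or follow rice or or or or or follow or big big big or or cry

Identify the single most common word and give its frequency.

Unigram frequencies (highest first):
  or: 19
  cry: 8
  follow: 5
  big: 5
  hour: 1
  rice: 1

"or", 19 times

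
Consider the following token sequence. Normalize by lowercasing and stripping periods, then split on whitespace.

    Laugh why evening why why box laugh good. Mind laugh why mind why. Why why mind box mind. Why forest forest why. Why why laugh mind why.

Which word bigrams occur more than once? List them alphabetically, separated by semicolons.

laugh why; mind why; why mind; why why

Bigram counts meeting the condition (more than once):
  laugh why: 2
  mind why: 3
  why mind: 2
  why why: 5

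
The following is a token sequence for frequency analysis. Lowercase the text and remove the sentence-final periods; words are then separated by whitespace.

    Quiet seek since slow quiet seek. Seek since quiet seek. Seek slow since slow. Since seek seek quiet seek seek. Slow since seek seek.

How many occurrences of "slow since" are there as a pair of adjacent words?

3

Scanning the 23 overlapping bigram windows for "slow since":
  position 12–13: slow since
  position 14–15: slow since
  position 21–22: slow since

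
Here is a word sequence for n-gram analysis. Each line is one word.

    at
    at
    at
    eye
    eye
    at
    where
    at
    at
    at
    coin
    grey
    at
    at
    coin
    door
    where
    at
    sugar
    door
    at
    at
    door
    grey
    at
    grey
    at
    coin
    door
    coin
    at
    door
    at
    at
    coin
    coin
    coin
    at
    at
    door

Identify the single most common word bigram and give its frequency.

"at at", 8 times

Bigram frequencies (highest first):
  at at: 8
  at coin: 4
  grey at: 3
  at door: 3
  where at: 2
  coin door: 2
  … (14 more, each ≤ 2)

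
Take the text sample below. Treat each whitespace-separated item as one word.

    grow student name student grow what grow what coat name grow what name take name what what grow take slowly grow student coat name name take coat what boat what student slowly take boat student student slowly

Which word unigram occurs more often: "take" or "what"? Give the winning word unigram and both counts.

"what" (7 vs 4)

"take": 4 occurrences
"what": 7 occurrences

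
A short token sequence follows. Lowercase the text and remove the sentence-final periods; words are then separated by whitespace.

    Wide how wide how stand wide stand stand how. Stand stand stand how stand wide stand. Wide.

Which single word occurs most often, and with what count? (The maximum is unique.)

Unigram frequencies (highest first):
  stand: 8
  wide: 5
  how: 4

"stand", 8 times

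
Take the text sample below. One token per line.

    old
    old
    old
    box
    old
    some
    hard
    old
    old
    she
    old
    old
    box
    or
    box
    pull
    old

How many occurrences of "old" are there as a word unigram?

Scanning the 17 tokens for "old":
  position 1: old
  position 2: old
  position 3: old
  position 5: old
  position 8: old
  position 9: old
  position 11: old
  position 12: old
  position 17: old

9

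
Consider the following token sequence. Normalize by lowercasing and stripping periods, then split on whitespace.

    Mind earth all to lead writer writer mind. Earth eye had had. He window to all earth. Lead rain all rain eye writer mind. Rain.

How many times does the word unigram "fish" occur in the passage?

Scanning the 25 tokens for "fish":
  (none found)

0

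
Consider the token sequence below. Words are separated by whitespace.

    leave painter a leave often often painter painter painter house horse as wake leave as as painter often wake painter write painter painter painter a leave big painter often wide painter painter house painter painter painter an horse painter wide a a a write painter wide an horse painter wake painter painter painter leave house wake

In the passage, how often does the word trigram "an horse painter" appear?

2

Scanning the 54 overlapping trigram windows for "an horse painter":
  position 37–39: an horse painter
  position 47–49: an horse painter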